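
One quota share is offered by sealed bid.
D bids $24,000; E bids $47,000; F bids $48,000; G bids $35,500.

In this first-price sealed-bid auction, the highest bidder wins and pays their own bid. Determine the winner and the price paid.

F pays $48,000

Bids ranked: 48,000 (F) > 47,000 (E) > 35,500 (G) > 24,000 (D)
First-price: F pays what they bid, $48,000.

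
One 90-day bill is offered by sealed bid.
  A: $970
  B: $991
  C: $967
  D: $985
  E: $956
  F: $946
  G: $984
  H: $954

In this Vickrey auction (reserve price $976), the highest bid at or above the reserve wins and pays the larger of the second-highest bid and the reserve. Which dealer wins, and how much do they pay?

B pays $985

Bids ranked: 991 (B) > 985 (D) > 984 (G) > 970 (A) > 967 (C) > 956 (E) > …
B has the top bid at or above the reserve ($991).
Second-highest bid $985 exceeds the reserve $976 → payment $985.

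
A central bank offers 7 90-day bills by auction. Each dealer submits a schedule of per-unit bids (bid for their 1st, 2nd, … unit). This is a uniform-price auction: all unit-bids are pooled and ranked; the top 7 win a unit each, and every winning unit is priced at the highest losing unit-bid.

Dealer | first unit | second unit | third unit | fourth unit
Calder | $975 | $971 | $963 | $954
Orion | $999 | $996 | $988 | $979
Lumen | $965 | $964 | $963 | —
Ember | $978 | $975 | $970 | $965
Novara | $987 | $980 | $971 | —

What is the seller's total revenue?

Total revenue: $6,825

All unit-bids, highest first — top 7: 999 (Orion-1), 996 (Orion-2), 988 (Orion-3), 987 (Novara-1), 980 (Novara-2), 979 (Orion-4), 978 (Ember-1)
Highest rejected unit-bid = $975.
Allocation: Ember 1, Novara 2, Orion 4. Every unit priced at $975.
Revenue = 7 × 975 = $6,825.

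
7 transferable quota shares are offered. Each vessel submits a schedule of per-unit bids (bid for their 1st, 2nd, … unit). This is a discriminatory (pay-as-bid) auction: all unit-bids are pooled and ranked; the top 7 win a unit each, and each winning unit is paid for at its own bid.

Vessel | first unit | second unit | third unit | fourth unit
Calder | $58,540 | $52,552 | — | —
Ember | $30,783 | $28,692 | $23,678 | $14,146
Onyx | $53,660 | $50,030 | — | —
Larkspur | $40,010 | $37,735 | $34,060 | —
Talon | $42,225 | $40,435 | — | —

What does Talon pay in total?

Talon pays $82,660

All unit-bids, highest first — top 7: 58,540 (Calder-1), 53,660 (Onyx-1), 52,552 (Calder-2), 50,030 (Onyx-2), 42,225 (Talon-1), 40,435 (Talon-2), 40,010 (Larkspur-1)
Next rejected bid: $37,735 (not a price — pay-as-bid).
Talon's winning unit-bids: 42,225 + 40,435 = $82,660.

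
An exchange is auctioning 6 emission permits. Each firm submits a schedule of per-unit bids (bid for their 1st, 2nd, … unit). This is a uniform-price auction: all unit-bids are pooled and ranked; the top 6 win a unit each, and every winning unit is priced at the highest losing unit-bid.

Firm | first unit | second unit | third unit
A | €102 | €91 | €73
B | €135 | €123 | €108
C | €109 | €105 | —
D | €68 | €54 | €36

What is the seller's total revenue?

Merging the schedules and taking the best 6: 135 (B-1), 123 (B-2), 109 (C-1), 108 (B-3), 105 (C-2), 102 (A-1)
First bid not allocated: €91.
Allocation: A 1, B 3, C 2. Every unit priced at €91.
Revenue = 6 × 91 = €546.

Total revenue: €546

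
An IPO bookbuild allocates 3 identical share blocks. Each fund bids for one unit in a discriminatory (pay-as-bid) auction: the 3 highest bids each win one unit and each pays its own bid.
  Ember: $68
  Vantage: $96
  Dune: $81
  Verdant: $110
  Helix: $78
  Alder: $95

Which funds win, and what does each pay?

Bids ranked high→low: 110 (Verdant), 96 (Vantage), 95 (Alder), 81 (Dune), 78 (Helix), …
The 3 highest are Verdant, Vantage, Alder.
Each winner pays its own bid: Verdant $110, Vantage $96, Alder $95.

Verdant $110, Vantage $96, Alder $95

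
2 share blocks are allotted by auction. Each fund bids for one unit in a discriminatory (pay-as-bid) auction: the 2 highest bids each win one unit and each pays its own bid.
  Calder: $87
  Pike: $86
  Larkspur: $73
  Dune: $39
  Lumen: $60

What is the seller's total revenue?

Total revenue: $173

Ordering the bids: 87 (Calder), 86 (Pike), 73 (Larkspur), 60 (Lumen), …
Winners (2 units): Calder, Pike.
Total revenue = 87 + 86 = $173.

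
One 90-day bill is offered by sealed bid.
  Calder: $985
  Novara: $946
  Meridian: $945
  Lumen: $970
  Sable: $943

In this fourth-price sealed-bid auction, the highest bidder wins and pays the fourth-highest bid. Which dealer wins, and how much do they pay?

Sorting bids: 985 (Calder) > 970 (Lumen) > 946 (Novara) > 945 (Meridian) > 943 (Sable)
Calder wins; payment is bid #4 in the ranking = $945.

Calder pays $945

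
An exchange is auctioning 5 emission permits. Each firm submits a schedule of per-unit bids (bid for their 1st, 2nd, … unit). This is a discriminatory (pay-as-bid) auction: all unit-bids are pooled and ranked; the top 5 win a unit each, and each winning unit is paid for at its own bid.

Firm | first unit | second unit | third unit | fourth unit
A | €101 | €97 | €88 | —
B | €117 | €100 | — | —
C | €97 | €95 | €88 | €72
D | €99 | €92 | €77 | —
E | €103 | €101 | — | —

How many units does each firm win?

A 1, B 2, E 2

Pooled unit-bids ranked (top 5): 117 (B-1), 103 (E-1), 101 (A-1), 101 (E-2), 100 (B-2)
Next rejected bid: €99 (not a price — pay-as-bid).
Allocation: A 1, B 2, E 2.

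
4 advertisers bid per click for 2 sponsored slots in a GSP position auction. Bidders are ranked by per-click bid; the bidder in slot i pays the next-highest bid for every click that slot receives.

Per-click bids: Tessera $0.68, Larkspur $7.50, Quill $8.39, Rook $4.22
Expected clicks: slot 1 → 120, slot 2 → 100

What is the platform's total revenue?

Total revenue: $1322.00

Sorting advertisers: $8.39 (Quill) > $7.50 (Larkspur) > $4.22 (Rook) > …
Slot 1: Quill pays $7.50 × 120 = $900.00
Slot 2: Larkspur pays $4.22 × 100 = $422.00
Total = $1322.00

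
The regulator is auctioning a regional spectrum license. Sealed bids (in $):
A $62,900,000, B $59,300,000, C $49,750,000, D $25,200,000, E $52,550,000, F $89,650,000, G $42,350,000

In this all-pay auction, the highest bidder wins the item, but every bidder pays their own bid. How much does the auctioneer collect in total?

Total revenue: $381,700,000

Rule: the highest bidder wins the item, but every bidder pays their own bid.
Bids in order: 89,650,000 (F) > 62,900,000 (A) > 59,300,000 (B) > 52,550,000 (E) > 49,750,000 (C) > 42,350,000 (G) > …
F wins with the top bid; all bids are sunk regardless.
Every bidder forfeits their bid regardless of winning.
Revenue = 62,900,000 + 59,300,000 + 49,750,000 + 25,200,000 + 52,550,000 + 89,650,000 + 42,350,000 = $381,700,000.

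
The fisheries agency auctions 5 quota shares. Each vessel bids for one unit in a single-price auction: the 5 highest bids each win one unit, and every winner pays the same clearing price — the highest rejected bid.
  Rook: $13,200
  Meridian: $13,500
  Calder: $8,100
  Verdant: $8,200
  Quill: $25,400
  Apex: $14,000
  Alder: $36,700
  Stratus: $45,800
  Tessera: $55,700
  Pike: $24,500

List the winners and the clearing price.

Ordering the bids: 55,700 (Tessera), 45,800 (Stratus), 36,700 (Alder), 25,400 (Quill), 24,500 (Pike), 14,000 (Apex), 13,500 (Meridian), …
The 5 highest are Tessera, Stratus, Alder, Quill, Pike.
Highest unsuccessful bid: $14,000 → clearing price.

Tessera, Stratus, Alder, Quill, Pike; each pays $14,000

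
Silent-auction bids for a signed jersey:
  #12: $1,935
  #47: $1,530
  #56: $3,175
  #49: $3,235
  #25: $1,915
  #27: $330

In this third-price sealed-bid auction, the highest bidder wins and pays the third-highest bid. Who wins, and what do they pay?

#49 pays $1,935

Sorting bids: 3,235 (#49) > 3,175 (#56) > 1,935 (#12) > 1,915 (#25) > 1,530 (#47) > 330 (#27)
#49 is highest; pays the third-highest bid, $1,935.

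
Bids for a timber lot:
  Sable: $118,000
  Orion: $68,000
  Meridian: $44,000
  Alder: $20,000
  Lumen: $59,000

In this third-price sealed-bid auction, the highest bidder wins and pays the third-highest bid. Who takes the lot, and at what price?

Rule: the highest bidder wins and pays the third-highest bid.
Sorting bids: 118,000 (Sable) > 68,000 (Orion) > 59,000 (Lumen) > 44,000 (Meridian) > 20,000 (Alder)
Sable wins; payment is bid #3 in the ranking = $59,000.

Sable pays $59,000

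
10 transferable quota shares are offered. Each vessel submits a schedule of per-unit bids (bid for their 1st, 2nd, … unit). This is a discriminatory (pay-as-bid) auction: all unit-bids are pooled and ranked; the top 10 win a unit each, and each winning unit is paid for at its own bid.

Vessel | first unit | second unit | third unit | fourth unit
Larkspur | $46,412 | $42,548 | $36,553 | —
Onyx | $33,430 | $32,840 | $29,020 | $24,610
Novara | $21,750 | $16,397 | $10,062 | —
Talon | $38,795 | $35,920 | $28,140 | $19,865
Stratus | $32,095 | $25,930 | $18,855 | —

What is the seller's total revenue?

Total revenue: $355,753

Merging the schedules and taking the best 10: 46,412 (Larkspur-1), 42,548 (Larkspur-2), 38,795 (Talon-1), 36,553 (Larkspur-3), 35,920 (Talon-2), 33,430 (Onyx-1), 32,840 (Onyx-2), 32,095 (Stratus-1), 29,020 (Onyx-3), 28,140 (Talon-3)
Next rejected bid: $25,930 (not a price — pay-as-bid).
Each winning unit pays its own bid.
Revenue = 46,412 + 42,548 + 38,795 + 36,553 + 35,920 + 33,430 + 32,840 + 32,095 + 29,020 + 28,140 = $355,753.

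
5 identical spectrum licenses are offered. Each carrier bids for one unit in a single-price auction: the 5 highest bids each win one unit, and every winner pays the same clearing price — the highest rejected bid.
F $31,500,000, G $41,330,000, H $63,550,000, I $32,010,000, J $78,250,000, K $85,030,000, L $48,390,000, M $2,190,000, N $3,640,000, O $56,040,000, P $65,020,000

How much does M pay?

M pays $0

Sorting: 85,030,000 (K), 78,250,000 (J), 65,020,000 (P), 63,550,000 (H), 56,040,000 (O), 48,390,000 (L), 41,330,000 (G), …
Winners (5 units): K, J, P, H, O.
First losing bid is L's $48,390,000, which sets the uniform price.
M does not win → pays $0.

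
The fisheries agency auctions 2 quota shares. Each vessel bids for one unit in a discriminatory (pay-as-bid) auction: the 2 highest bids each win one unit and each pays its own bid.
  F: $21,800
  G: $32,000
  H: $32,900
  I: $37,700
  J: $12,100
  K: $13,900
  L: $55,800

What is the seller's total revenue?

Sorting: 55,800 (L), 37,700 (I), 32,900 (H), 32,000 (G), …
The 2 highest are L, I.
Total revenue = 55,800 + 37,700 = $93,500.

Total revenue: $93,500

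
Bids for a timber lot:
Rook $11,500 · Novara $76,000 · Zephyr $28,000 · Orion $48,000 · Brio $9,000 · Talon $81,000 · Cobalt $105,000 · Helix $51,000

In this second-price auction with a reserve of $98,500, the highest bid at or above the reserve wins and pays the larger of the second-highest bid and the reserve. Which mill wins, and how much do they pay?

Cobalt pays $98,500

Bids ranked: 105,000 (Cobalt) > 81,000 (Talon) > 76,000 (Novara) > 51,000 (Helix) > 48,000 (Orion) > 28,000 (Zephyr) > …
Cobalt has the top bid at or above the reserve ($105,000).
max(second-highest $81,000, reserve $98,500) = $98,500.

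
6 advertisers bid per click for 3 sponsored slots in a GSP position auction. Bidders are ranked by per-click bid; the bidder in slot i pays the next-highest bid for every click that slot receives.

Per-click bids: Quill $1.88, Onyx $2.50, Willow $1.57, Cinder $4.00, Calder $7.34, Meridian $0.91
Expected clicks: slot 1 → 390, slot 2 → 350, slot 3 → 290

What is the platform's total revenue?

Sorting advertisers: $7.34 (Calder) > $4.00 (Cinder) > $2.50 (Onyx) > $1.88 (Quill) > …
Slot 1: Calder pays $4.00 × 390 = $1560.00
Slot 2: Cinder pays $2.50 × 350 = $875.00
Slot 3: Onyx pays $1.88 × 290 = $545.20
Total = $2980.20

Total revenue: $2980.20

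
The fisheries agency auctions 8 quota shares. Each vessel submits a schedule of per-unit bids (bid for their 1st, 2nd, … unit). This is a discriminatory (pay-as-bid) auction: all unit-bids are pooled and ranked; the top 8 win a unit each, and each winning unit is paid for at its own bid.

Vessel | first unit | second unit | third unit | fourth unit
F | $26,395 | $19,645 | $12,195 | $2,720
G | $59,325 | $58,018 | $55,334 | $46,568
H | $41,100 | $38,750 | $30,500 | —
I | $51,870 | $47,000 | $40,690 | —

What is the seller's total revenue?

Total revenue: $399,905

Merging the schedules and taking the best 8: 59,325 (G-1), 58,018 (G-2), 55,334 (G-3), 51,870 (I-1), 47,000 (I-2), 46,568 (G-4), 41,100 (H-1), 40,690 (I-3)
Next rejected bid: $38,750 (not a price — pay-as-bid).
Each winning unit pays its own bid.
Revenue = 59,325 + 58,018 + 55,334 + 51,870 + 47,000 + 46,568 + 41,100 + 40,690 = $399,905.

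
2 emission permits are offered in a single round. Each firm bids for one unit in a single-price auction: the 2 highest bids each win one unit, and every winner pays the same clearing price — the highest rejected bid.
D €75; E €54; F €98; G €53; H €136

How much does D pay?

D pays €0

Bids ranked high→low: 136 (H), 98 (F), 75 (D), 54 (E), …
The 2 highest are H, F.
Clearing price = highest rejected bid = €75.
D does not win → pays €0.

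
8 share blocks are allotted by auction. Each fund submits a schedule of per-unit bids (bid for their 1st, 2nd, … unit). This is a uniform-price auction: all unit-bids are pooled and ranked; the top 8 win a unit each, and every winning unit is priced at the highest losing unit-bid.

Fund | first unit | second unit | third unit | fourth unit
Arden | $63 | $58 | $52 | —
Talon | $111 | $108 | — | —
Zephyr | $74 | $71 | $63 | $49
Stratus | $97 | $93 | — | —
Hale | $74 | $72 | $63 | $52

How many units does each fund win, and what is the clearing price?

All unit-bids, highest first — top 8: 111 (Talon-1), 108 (Talon-2), 97 (Stratus-1), 93 (Stratus-2), 74 (Zephyr-1), 74 (Hale-1), 72 (Hale-2), 71 (Zephyr-2)
Highest rejected unit-bid = $63.
Allocation: Hale 2, Stratus 2, Talon 2, Zephyr 2.

Hale 2, Stratus 2, Talon 2, Zephyr 2; clearing price $63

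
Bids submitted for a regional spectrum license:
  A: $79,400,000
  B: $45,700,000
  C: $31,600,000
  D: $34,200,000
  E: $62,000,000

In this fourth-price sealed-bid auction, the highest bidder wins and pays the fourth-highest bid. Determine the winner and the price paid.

Bids in order: 79,400,000 (A) > 62,000,000 (E) > 45,700,000 (B) > 34,200,000 (D) > 31,600,000 (C)
A is highest; pays the fourth-highest bid, $34,200,000.

A pays $34,200,000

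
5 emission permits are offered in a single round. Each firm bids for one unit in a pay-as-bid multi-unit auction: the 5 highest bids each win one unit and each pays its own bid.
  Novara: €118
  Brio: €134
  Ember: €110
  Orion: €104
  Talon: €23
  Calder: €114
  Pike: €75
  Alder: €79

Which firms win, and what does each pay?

Brio €134, Novara €118, Calder €114, Ember €110, Orion €104

Sorting: 134 (Brio), 118 (Novara), 114 (Calder), 110 (Ember), 104 (Orion), 79 (Alder), 75 (Pike), …
Top 5: Brio, Novara, Calder, Ember, Orion.
Each winner pays its own bid: Brio €134, Novara €118, Calder €114, Ember €110, Orion €104.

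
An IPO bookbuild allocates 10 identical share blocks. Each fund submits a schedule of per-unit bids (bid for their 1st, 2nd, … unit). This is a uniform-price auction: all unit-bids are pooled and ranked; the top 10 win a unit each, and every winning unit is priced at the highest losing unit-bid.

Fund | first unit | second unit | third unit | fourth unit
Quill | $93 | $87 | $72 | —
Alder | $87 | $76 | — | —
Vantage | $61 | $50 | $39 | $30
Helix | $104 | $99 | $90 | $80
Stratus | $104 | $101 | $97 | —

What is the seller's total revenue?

Merging the schedules and taking the best 10: 104 (Helix-1), 104 (Stratus-1), 101 (Stratus-2), 99 (Helix-2), 97 (Stratus-3), 93 (Quill-1), 90 (Helix-3), 87 (Quill-2), 87 (Alder-1), 80 (Helix-4)
Highest rejected unit-bid = $76.
Allocation: Alder 1, Helix 4, Quill 2, Stratus 3. Every unit priced at $76.
Revenue = 10 × 76 = $760.

Total revenue: $760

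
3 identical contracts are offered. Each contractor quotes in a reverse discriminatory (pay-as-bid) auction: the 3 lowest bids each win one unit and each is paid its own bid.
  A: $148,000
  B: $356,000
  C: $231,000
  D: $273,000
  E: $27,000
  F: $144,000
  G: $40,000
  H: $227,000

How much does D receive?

Sorting: 27,000 (E), 40,000 (G), 144,000 (F), 148,000 (A), 227,000 (H), …
Lowest 3: E, G, F.
D does not win → $0.

D is paid $0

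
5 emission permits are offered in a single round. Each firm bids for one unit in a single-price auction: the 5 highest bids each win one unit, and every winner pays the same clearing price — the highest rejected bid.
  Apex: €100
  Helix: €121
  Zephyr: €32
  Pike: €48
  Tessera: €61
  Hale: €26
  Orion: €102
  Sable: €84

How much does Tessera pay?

Ordering the bids: 121 (Helix), 102 (Orion), 100 (Apex), 84 (Sable), 61 (Tessera), 48 (Pike), 32 (Zephyr), …
The 5 highest are Helix, Orion, Apex, Sable, Tessera.
Highest unsuccessful bid: €48 → clearing price.
Tessera wins → pays €48.

Tessera pays €48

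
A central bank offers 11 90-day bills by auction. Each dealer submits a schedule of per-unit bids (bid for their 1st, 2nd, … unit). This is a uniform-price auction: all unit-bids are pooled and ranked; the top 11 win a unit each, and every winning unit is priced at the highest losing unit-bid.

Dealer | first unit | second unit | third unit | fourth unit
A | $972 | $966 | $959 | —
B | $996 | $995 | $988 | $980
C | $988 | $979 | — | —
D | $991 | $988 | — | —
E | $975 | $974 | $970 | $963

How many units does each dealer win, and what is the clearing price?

Merging the schedules and taking the best 11: 996 (B-1), 995 (B-2), 991 (D-1), 988 (B-3), 988 (C-1), 988 (D-2), 980 (B-4), 979 (C-2), 975 (E-1), 974 (E-2), 972 (A-1)
The (k+1)-th unit-bid is $970.
Allocation: A 1, B 4, C 2, D 2, E 2.

A 1, B 4, C 2, D 2, E 2; clearing price $970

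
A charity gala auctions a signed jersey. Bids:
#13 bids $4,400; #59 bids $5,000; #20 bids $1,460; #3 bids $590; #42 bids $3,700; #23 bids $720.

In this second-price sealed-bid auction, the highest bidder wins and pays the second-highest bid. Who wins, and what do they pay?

Second-price sealed-bid auction: the highest bidder wins and pays the second-highest bid.
Bids ranked: 5,000 (#59) > 4,400 (#13) > 3,700 (#42) > 1,460 (#20) > 720 (#23) > 590 (#3)
#59 is highest; pays the second-highest bid, $4,400.

#59 pays $4,400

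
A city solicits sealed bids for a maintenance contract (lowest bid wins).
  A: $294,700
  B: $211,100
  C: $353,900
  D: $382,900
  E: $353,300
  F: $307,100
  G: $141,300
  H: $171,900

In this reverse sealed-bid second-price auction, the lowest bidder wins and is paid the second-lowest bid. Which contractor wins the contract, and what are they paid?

G is paid $171,900

Rule: the lowest bidder wins and is paid the second-lowest bid.
Bids ranked: 141,300 (G) < 171,900 (H) < 211,100 (B) < 294,700 (A) < 307,100 (F) < 353,300 (E) < …
G wins with the lowest bid; price is set by the runner-up at $171,900.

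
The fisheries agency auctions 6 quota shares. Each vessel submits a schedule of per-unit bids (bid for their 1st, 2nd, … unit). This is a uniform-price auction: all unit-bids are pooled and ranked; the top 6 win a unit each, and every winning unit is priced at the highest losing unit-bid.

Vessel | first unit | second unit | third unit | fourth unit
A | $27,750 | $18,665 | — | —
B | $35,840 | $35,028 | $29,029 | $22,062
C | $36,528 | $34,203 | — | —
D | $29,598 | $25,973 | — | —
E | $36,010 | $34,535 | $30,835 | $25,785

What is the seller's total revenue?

All unit-bids, highest first — top 6: 36,528 (C-1), 36,010 (E-1), 35,840 (B-1), 35,028 (B-2), 34,535 (E-2), 34,203 (C-2)
First bid not allocated: $30,835.
Allocation: B 2, C 2, E 2. Every unit priced at $30,835.
Revenue = 6 × 30,835 = $185,010.

Total revenue: $185,010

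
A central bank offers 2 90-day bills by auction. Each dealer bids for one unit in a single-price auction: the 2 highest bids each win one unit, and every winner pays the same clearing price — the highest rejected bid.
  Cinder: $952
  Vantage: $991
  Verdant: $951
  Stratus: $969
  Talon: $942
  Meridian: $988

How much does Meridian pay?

Meridian pays $969

Bids ranked high→low: 991 (Vantage), 988 (Meridian), 969 (Stratus), 952 (Cinder), …
Winners (2 units): Vantage, Meridian.
Highest unsuccessful bid: $969 → clearing price.
Meridian wins → pays $969.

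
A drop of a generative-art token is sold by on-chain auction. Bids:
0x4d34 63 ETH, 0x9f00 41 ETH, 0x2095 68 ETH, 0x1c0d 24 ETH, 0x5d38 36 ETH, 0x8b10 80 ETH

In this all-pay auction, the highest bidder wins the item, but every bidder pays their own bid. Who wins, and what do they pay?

Bids ranked: 80 (0x8b10) > 68 (0x2095) > 63 (0x4d34) > 41 (0x9f00) > 36 (0x5d38) > 24 (0x1c0d)
0x8b10 is highest and takes the item; every bidder forfeits their bid.

0x8b10 pays 80 ETH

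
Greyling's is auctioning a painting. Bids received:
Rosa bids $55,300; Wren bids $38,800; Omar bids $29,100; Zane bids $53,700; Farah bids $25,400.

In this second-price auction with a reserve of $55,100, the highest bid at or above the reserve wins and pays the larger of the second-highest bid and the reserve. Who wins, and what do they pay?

Rosa pays $55,100

Second-price auction with a reserve of $55,100: the highest bid at or above the reserve wins and pays the larger of the second-highest bid and the reserve.
Bids ranked: 55,300 (Rosa) > 53,700 (Zane) > 38,800 (Wren) > 29,100 (Omar) > 25,400 (Farah)
Highest eligible bid: Rosa at $55,300.
Second-highest bid $53,700 is below the reserve $55,100, so the reserve binds → payment $55,100.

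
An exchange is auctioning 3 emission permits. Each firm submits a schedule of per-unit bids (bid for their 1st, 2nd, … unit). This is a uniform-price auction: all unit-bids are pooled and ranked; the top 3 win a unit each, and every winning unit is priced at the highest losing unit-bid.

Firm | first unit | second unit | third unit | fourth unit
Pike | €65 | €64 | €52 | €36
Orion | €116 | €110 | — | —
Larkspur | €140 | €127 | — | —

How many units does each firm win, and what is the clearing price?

All unit-bids, highest first — top 3: 140 (Larkspur-1), 127 (Larkspur-2), 116 (Orion-1)
Highest rejected unit-bid = €110.
Allocation: Larkspur 2, Orion 1.

Larkspur 2, Orion 1; clearing price €110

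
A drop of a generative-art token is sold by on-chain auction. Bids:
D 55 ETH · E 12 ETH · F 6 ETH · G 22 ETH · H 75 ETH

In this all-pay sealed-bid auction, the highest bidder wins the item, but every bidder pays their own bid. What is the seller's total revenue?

Total revenue: 170 ETH

All-pay sealed-bid auction: the highest bidder wins the item, but every bidder pays their own bid.
Bids in order: 75 (H) > 55 (D) > 22 (G) > 12 (E) > 6 (F)
H wins with the top bid; all bids are sunk regardless.
Every bidder forfeits their bid regardless of winning.
Revenue = 55 + 12 + 6 + 22 + 75 = 170 ETH.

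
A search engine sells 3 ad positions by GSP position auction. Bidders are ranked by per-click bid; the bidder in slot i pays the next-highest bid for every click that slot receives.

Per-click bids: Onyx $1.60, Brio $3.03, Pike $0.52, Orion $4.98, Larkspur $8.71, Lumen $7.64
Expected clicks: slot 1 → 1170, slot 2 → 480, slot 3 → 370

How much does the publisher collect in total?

Total revenue: $12450.30

Ranked by bid: $8.71 (Larkspur) > $7.64 (Lumen) > $4.98 (Orion) > $3.03 (Brio) > …
Slot 1: Larkspur pays $7.64 × 1170 = $8938.80
Slot 2: Lumen pays $4.98 × 480 = $2390.40
Slot 3: Orion pays $3.03 × 370 = $1121.10
Total = $12450.30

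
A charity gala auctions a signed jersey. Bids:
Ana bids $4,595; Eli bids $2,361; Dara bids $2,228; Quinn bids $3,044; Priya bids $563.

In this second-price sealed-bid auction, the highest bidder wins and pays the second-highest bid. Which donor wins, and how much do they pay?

Ana pays $3,044

Sorting bids: 4,595 (Ana) > 3,044 (Quinn) > 2,361 (Eli) > 2,228 (Dara) > 563 (Priya)
Second-price: Ana pays Quinn's bid of $3,044.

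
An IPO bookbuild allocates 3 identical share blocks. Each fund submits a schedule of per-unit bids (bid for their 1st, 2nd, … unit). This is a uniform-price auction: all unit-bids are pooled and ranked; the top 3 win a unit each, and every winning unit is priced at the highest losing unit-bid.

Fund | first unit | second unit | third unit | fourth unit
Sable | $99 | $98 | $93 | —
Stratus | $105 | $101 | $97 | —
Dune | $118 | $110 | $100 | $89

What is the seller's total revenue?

All unit-bids, highest first — top 3: 118 (Dune-1), 110 (Dune-2), 105 (Stratus-1)
The (k+1)-th unit-bid is $101.
Allocation: Dune 2, Stratus 1. Every unit priced at $101.
Revenue = 3 × 101 = $303.

Total revenue: $303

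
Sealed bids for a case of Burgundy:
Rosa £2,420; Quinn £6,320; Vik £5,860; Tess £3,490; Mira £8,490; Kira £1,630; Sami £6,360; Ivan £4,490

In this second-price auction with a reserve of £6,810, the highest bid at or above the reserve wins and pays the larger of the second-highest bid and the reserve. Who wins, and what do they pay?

Second-price auction with a reserve of £6,810: the highest bid at or above the reserve wins and pays the larger of the second-highest bid and the reserve.
Bids ranked: 8,490 (Mira) > 6,360 (Sami) > 6,320 (Quinn) > 5,860 (Vik) > 4,490 (Ivan) > 3,490 (Tess) > …
Highest eligible bid: Mira at £8,490.
Second-highest bid £6,360 is below the reserve £6,810, so the reserve binds → payment £6,810.

Mira pays £6,810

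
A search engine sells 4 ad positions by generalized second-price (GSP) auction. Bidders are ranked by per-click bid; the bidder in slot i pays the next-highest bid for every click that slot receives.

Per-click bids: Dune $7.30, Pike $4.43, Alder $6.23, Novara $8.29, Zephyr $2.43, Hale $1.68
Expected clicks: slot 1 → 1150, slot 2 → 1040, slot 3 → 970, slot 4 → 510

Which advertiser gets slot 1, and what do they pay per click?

Novara; $7.30 per click

Per-click bids in order: $8.29 (Novara) > $7.30 (Dune) > $6.23 (Alder) > $4.43 (Pike) > $2.43 (Zephyr) > …
Slot 1 goes to the first-ranked bidder, Novara, who pays the next bid down: $7.30/click.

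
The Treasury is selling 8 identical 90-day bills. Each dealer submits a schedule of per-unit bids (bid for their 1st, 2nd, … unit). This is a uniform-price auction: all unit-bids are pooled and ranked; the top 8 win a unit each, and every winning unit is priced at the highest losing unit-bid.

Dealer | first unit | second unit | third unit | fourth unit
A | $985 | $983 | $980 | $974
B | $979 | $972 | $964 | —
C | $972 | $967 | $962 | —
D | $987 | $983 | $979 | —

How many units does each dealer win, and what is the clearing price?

A 4, B 1, D 3; clearing price $972

All unit-bids, highest first — top 8: 987 (D-1), 985 (A-1), 983 (A-2), 983 (D-2), 980 (A-3), 979 (B-1), 979 (D-3), 974 (A-4)
The (k+1)-th unit-bid is $972.
Allocation: A 4, B 1, D 3.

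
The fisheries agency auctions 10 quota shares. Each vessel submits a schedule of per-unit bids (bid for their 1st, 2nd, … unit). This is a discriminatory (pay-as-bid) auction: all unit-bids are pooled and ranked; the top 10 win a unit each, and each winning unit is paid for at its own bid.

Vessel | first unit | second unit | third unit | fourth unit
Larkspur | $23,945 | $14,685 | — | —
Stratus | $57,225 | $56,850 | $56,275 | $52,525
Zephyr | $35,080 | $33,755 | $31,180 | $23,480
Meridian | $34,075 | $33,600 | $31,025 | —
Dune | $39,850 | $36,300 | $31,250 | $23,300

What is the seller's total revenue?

Total revenue: $435,535

Pooled unit-bids ranked (top 10): 57,225 (Stratus-1), 56,850 (Stratus-2), 56,275 (Stratus-3), 52,525 (Stratus-4), 39,850 (Dune-1), 36,300 (Dune-2), 35,080 (Zephyr-1), 34,075 (Meridian-1), 33,755 (Zephyr-2), 33,600 (Meridian-2)
Next rejected bid: $31,250 (not a price — pay-as-bid).
Each winning unit pays its own bid.
Revenue = 57,225 + 56,850 + 56,275 + 52,525 + 39,850 + 36,300 + 35,080 + 34,075 + 33,755 + 33,600 = $435,535.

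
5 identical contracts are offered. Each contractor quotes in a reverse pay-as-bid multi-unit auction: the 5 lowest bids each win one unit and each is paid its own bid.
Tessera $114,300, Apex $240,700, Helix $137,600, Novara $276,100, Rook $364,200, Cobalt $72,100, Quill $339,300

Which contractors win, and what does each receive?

Cobalt $72,100, Tessera $114,300, Helix $137,600, Apex $240,700, Novara $276,100

Sorting: 72,100 (Cobalt), 114,300 (Tessera), 137,600 (Helix), 240,700 (Apex), 276,100 (Novara), 339,300 (Quill), 364,200 (Rook)
Lowest 5: Cobalt, Tessera, Helix, Apex, Novara.
Each winner is paid its own bid: Cobalt $72,100, Tessera $114,300, Helix $137,600, Apex $240,700, Novara $276,100.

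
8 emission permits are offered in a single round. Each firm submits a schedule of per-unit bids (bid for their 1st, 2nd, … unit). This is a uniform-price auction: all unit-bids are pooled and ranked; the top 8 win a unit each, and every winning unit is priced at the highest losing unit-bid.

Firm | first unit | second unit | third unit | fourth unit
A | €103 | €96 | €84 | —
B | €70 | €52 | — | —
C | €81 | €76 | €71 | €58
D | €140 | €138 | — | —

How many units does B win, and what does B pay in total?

Merging the schedules and taking the best 8: 140 (D-1), 138 (D-2), 103 (A-1), 96 (A-2), 84 (A-3), 81 (C-1), 76 (C-2), 71 (C-3)
First bid not allocated: €70.
B wins 0 unit(s) at €70 each.

B: 0 units, pays €0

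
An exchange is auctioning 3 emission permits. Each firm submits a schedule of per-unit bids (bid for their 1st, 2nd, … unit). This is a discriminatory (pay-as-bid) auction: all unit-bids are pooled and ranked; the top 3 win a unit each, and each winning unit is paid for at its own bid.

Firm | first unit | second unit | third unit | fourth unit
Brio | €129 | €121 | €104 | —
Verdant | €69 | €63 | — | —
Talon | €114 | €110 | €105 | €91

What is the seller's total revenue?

All unit-bids, highest first — top 3: 129 (Brio-1), 121 (Brio-2), 114 (Talon-1)
Next rejected bid: €110 (not a price — pay-as-bid).
Each winning unit pays its own bid.
Revenue = 129 + 121 + 114 = €364.

Total revenue: €364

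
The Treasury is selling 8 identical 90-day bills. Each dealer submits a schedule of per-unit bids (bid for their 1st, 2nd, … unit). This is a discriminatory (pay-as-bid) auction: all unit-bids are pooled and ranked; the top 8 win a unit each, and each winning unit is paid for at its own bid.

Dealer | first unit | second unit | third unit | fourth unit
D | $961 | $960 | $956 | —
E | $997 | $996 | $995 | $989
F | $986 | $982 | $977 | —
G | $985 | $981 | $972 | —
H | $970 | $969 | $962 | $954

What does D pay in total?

D pays $0

Merging the schedules and taking the best 8: 997 (E-1), 996 (E-2), 995 (E-3), 989 (E-4), 986 (F-1), 985 (G-1), 982 (F-2), 981 (G-2)
Next rejected bid: $977 (not a price — pay-as-bid).
D wins no units.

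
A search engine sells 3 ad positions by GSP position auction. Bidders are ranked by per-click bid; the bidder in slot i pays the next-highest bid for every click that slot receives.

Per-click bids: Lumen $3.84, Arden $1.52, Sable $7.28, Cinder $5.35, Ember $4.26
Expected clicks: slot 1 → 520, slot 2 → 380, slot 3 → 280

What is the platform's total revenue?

Total revenue: $5476.00

Sorting advertisers: $7.28 (Sable) > $5.35 (Cinder) > $4.26 (Ember) > $3.84 (Lumen) > …
Slot 1: Sable pays $5.35 × 520 = $2782.00
Slot 2: Cinder pays $4.26 × 380 = $1618.80
Slot 3: Ember pays $3.84 × 280 = $1075.20
Total = $5476.00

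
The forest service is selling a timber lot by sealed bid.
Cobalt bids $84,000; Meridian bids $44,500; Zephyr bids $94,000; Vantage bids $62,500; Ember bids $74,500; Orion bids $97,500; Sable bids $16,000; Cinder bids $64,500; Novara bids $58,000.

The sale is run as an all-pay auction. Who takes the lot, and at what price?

Orion pays $97,500

Rule: the highest bidder wins the item, but every bidder pays their own bid.
Sorting bids: 97,500 (Orion) > 94,000 (Zephyr) > 84,000 (Cobalt) > 74,500 (Ember) > 64,500 (Cinder) > 62,500 (Vantage) > …
Orion is highest and takes the item; every bidder forfeits their bid.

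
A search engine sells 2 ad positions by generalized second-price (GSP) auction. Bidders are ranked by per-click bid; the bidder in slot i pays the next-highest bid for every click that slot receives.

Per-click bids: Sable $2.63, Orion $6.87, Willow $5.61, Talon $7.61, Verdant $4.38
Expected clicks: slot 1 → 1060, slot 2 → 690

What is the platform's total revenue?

Ranked by bid: $7.61 (Talon) > $6.87 (Orion) > $5.61 (Willow) > …
Slot 1: Talon pays $6.87 × 1060 = $7282.20
Slot 2: Orion pays $5.61 × 690 = $3870.90
Total = $11153.10

Total revenue: $11153.10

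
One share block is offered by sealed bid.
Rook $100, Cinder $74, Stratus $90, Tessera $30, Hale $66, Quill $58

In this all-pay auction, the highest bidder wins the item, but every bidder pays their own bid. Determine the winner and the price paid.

Rook pays $100

Bids ranked: 100 (Rook) > 90 (Stratus) > 74 (Cinder) > 66 (Hale) > 58 (Quill) > 30 (Tessera)
Rook is highest and takes the item; every bidder forfeits their bid.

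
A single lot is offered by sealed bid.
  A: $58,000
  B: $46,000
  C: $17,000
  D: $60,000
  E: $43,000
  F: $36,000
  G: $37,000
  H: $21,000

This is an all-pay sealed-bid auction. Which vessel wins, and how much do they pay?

D pays $60,000

Bids in order: 60,000 (D) > 58,000 (A) > 46,000 (B) > 43,000 (E) > 37,000 (G) > 36,000 (F) > …
D wins with the top bid; all bids are sunk regardless.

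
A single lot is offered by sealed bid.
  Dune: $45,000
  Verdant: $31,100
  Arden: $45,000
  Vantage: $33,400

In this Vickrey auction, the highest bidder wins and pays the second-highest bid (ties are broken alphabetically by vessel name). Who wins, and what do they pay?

Bids in order: 45,000 (Arden) > 45,000 (Dune) > 33,400 (Vantage) > 31,100 (Verdant)
Tie at $45,000 → Arden wins by tie-break.
Second-price: Arden pays Dune's bid of $45,000.

Arden pays $45,000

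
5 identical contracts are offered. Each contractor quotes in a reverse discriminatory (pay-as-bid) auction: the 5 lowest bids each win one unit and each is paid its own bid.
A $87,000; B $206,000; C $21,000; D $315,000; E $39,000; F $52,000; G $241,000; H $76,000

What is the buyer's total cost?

Ordering the bids: 21,000 (C), 39,000 (E), 52,000 (F), 76,000 (H), 87,000 (A), 206,000 (B), 241,000 (G), …
Winners (5 units): C, E, F, H, A.
Total cost = 21,000 + 39,000 + 52,000 + 76,000 + 87,000 = $275,000.

Total cost: $275,000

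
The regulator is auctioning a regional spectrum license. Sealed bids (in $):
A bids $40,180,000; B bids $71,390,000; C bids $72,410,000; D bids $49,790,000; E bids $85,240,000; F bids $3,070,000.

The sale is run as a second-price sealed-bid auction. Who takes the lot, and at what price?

E pays $72,410,000

Second-price sealed-bid auction: the highest bidder wins and pays the second-highest bid.
Bids in order: 85,240,000 (E) > 72,410,000 (C) > 71,390,000 (B) > 49,790,000 (D) > 40,180,000 (A) > 3,070,000 (F)
Second-price: E pays C's bid of $72,410,000.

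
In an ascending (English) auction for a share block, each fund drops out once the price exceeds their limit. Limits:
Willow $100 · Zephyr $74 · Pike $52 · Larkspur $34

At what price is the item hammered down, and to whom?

Willow wins at $74

Rule: the price rises until one bidder remains; the winner pays the price at which the last rival dropped out.
Sorting limits: 100 (Willow) > 74 (Zephyr) > 52 (Pike) > 34 (Larkspur)
Bidding ends when Zephyr exits at $74; Willow takes it.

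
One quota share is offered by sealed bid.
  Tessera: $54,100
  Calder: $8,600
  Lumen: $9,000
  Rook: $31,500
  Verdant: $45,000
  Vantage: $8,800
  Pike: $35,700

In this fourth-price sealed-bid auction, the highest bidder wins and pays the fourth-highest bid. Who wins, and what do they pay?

Tessera pays $31,500

Bids in order: 54,100 (Tessera) > 45,000 (Verdant) > 35,700 (Pike) > 31,500 (Rook) > 9,000 (Lumen) > 8,800 (Vantage) > …
Tessera is highest; pays the fourth-highest bid, $31,500.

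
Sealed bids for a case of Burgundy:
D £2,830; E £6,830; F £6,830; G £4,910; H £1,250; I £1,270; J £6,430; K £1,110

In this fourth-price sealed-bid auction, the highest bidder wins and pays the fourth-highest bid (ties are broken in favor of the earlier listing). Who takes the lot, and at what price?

Rule: the highest bidder wins and pays the fourth-highest bid.
Bids ranked: 6,830 (E) > 6,830 (F) > 6,430 (J) > 4,910 (G) > 2,830 (D) > 1,270 (I) > …
Tie at £6,830 → E wins by tie-break.
E wins; payment is bid #4 in the ranking = £4,910.

E pays £4,910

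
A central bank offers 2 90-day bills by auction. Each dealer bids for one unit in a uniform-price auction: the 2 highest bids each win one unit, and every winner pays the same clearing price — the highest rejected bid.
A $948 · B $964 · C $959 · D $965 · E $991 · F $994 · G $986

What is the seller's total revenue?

Sorting: 994 (F), 991 (E), 986 (G), 965 (D), …
Winners (2 units): F, E.
First losing bid is G's $986, which sets the uniform price.
Total revenue = 2 × $986 = $1,972.

Total revenue: $1,972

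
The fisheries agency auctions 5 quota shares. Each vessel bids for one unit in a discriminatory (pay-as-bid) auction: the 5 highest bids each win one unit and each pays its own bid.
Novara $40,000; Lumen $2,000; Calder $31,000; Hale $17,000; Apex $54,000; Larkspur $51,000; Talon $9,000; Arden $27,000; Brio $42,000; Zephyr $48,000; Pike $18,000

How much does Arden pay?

Ordering the bids: 54,000 (Apex), 51,000 (Larkspur), 48,000 (Zephyr), 42,000 (Brio), 40,000 (Novara), 31,000 (Calder), 27,000 (Arden), …
Top 5: Apex, Larkspur, Zephyr, Brio, Novara.
Arden does not win → $0.

Arden pays $0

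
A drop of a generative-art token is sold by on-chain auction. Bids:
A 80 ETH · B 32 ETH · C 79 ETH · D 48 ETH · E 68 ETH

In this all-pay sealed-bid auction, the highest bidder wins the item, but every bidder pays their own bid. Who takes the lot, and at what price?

Sorting bids: 80 (A) > 79 (C) > 68 (E) > 48 (D) > 32 (B)
A wins with the top bid; all bids are sunk regardless.

A pays 80 ETH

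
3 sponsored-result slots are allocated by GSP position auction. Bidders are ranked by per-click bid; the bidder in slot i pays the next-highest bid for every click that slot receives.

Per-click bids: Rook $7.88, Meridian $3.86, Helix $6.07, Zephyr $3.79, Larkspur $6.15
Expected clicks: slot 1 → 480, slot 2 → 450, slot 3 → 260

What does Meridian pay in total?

Per-click bids in order: $7.88 (Rook) > $6.15 (Larkspur) > $6.07 (Helix) > $3.86 (Meridian) > …
Meridian ranks below slot 3 → no slot, pays nothing.

Meridian pays $0.00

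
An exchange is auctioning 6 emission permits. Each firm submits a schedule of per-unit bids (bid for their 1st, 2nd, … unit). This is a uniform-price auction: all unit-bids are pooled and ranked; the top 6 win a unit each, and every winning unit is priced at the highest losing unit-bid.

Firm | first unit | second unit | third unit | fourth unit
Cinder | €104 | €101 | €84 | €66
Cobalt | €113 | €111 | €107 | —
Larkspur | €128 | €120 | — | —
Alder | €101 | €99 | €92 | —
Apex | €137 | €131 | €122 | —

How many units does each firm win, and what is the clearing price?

Merging the schedules and taking the best 6: 137 (Apex-1), 131 (Apex-2), 128 (Larkspur-1), 122 (Apex-3), 120 (Larkspur-2), 113 (Cobalt-1)
Highest rejected unit-bid = €111.
Allocation: Apex 3, Cobalt 1, Larkspur 2.

Apex 3, Cobalt 1, Larkspur 2; clearing price €111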